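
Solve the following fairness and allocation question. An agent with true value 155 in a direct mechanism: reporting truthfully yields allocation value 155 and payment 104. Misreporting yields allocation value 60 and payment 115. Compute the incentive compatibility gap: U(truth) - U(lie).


Step 1: U(truth) = value - payment = 155 - 104 = 51
Step 2: U(lie) = allocation - payment = 60 - 115 = -55
Step 3: IC gap = 51 - (-55) = 106

106


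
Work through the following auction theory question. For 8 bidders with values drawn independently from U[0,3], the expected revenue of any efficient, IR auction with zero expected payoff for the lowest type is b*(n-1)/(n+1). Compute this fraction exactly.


Step 1: By Revenue Equivalence, expected revenue = b*(n-1)/(n+1)
Step 2: Substituting n = 8, b = 3
Step 3: Revenue = 3*(8-1)/(8+1) = 3*7/9
Step 4: Revenue = 21/9 = 7/3

7/3


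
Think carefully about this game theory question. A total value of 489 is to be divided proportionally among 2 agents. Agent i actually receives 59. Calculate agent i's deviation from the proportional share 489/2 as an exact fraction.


Step 1: Proportional share = 489/2
Step 2: Agent's actual allocation = 59
Step 3: Excess = 59 - 489/2 = -371/2

-371/2


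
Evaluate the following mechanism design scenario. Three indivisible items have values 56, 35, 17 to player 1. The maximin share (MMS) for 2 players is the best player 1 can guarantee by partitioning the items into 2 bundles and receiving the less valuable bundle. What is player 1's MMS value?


Step 1: Item values = 56, 35, 17
Step 2: Enumerate all 2-bundle partitions and take the smaller bundle:
  Partition 1: {56} vs {35,17} -> bundles 56, 52; min = 52
  Partition 2: {35} vs {56,17} -> bundles 35, 73; min = 35
  Partition 3: {17} vs {56,35} -> bundles 17, 91; min = 17
Step 3: MMS = max(52, 35, 17) = 52

52


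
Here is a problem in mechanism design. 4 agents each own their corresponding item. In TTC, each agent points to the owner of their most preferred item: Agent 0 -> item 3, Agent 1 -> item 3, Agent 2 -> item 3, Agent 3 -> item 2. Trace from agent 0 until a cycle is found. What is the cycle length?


Step 1: Trace the pointer graph from agent 0: 0 -> 3 -> 2 -> 3
Step 2: A cycle is detected when we revisit agent 3
Step 3: The cycle is: 3 -> 2 -> 3
Step 4: Cycle length = 2

2


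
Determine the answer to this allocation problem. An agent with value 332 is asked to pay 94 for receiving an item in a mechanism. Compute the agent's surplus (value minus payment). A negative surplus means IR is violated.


Step 1: Surplus = value - payment = 332 - 94 = 238
Step 2: IR is satisfied (surplus >= 0)

238


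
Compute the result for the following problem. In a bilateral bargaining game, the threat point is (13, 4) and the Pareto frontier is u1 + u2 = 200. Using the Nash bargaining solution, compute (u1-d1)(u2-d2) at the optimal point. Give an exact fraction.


Step 1: The Nash solution splits surplus symmetrically above the disagreement point
Step 2: u1 = (total + d1 - d2)/2 = (200 + 13 - 4)/2 = 209/2
Step 3: u2 = (total - d1 + d2)/2 = (200 - 13 + 4)/2 = 191/2
Step 4: Nash product = (209/2 - 13) * (191/2 - 4)
Step 5: = 183/2 * 183/2 = 33489/4

33489/4


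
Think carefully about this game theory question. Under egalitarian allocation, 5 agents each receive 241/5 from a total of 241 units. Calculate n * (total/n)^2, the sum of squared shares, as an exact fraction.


Step 1: Each agent's share = 241/5
Step 2: Square of each share = (241/5)^2 = 58081/25
Step 3: Sum of squares = 5 * 58081/25 = 58081/5

58081/5


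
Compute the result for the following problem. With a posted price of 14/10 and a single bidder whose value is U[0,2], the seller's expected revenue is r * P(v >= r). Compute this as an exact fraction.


Step 1: Posted price r = 7/5, value support [0,2]
Step 2: P(v >= r) = (2 - 7/5)/2 = 3/10
Step 3: Expected revenue = r * P(v >= r) = 7/5 * 3/10
Step 4: Revenue = 21/50

21/50


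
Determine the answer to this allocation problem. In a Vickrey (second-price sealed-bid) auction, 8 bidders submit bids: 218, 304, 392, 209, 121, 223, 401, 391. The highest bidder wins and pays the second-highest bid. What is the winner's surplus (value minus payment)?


Step 1: Sort bids in descending order: 401, 392, 391, 304, 223, 218, 209, 121
Step 2: The winning bid is the highest: 401
Step 3: The payment equals the second-highest bid: 392
Step 4: Surplus = winner's bid - payment = 401 - 392 = 9

9


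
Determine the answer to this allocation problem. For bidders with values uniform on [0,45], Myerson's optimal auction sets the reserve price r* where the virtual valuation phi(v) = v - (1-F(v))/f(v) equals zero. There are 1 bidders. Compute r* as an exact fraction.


Step 1: For U[0,45], F(v) = v/45 and f(v) = 1/45
Step 2: phi(v) = v - (1 - v/45)/(1/45) = v - (45 - v) = 2v - 45
Step 3: Set phi(r*) = 0: 2r* - 45 = 0
Step 4: r* = 45/2 (the number of bidders n = 1 does not enter)

45/2


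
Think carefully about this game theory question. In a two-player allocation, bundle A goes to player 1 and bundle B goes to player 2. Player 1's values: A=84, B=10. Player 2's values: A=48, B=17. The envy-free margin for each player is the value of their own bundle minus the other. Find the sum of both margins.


Step 1: Player 1's margin = v1(A) - v1(B) = 84 - 10 = 74
Step 2: Player 2's margin = v2(B) - v2(A) = 17 - 48 = -31
Step 3: Total margin = 74 + -31 = 43

43


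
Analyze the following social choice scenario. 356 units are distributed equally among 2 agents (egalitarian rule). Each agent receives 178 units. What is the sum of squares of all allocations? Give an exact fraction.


Step 1: Each agent's share = 356/2 = 178
Step 2: Square of each share = (178)^2 = 31684
Step 3: Sum of squares = 2 * 31684 = 63368

63368


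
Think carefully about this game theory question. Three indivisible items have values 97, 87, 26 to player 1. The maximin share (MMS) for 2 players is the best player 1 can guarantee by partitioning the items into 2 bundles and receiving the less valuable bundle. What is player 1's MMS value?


Step 1: Item values = 97, 87, 26
Step 2: Enumerate all 2-bundle partitions and take the smaller bundle:
  Partition 1: {97} vs {87,26} -> bundles 97, 113; min = 97
  Partition 2: {87} vs {97,26} -> bundles 87, 123; min = 87
  Partition 3: {26} vs {97,87} -> bundles 26, 184; min = 26
Step 3: MMS = max(97, 87, 26) = 97

97


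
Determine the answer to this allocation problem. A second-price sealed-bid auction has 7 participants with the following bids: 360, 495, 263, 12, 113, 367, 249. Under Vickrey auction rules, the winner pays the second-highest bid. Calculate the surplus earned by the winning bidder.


Step 1: Sort bids in descending order: 495, 367, 360, 263, 249, 113, 12
Step 2: The winning bid is the highest: 495
Step 3: The payment equals the second-highest bid: 367
Step 4: Surplus = winner's bid - payment = 495 - 367 = 128

128


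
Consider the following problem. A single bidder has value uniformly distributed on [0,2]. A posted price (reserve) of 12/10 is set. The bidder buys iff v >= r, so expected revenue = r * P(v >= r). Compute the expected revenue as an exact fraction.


Step 1: Posted price r = 6/5, value support [0,2]
Step 2: P(v >= r) = (2 - 6/5)/2 = 2/5
Step 3: Expected revenue = r * P(v >= r) = 6/5 * 2/5
Step 4: Revenue = 12/25

12/25


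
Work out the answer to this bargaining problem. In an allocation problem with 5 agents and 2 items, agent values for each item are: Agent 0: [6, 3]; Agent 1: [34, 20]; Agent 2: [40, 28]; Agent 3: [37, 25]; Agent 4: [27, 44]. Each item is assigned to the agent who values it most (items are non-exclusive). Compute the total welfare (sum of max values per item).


Step 1: For each item, find the maximum value among all agents.
Step 2: Item 0 -> Agent 2 (value 40)
Step 3: Item 1 -> Agent 4 (value 44)
Step 4: Total welfare = 40 + 44 = 84

84


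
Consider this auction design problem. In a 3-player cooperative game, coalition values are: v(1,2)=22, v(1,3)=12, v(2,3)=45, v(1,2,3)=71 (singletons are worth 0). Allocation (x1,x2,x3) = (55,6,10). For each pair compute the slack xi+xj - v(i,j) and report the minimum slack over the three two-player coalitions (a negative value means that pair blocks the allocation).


Step 1: Slack for coalition (1,2): x1+x2 - v12 = 61 - 22 = 39
Step 2: Slack for coalition (1,3): x1+x3 - v13 = 65 - 12 = 53
Step 3: Slack for coalition (2,3): x2+x3 - v23 = 16 - 45 = -29
Step 4: Minimum slack = min(39, 53, -29) = -29, attained by (2,3); coalition (2,3) can block (slack < 0), so the allocation is not in the core

-29


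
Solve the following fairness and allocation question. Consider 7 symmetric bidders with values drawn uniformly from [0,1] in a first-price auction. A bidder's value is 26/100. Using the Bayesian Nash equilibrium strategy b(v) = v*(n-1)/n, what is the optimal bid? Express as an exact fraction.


Step 1: The symmetric BNE bidding function is b(v) = v * (n-1) / n
Step 2: Substitute v = 13/50 and n = 7
Step 3: b = 13/50 * 6/7
Step 4: b = 39/175

39/175


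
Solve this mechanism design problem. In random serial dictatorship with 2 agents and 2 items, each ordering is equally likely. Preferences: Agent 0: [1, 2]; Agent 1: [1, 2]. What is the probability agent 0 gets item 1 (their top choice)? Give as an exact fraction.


Step 1: Agent 0 wants item 1
Step 2: There are 2 possible orderings of agents
Step 3: In 1 orderings, agent 0 gets item 1
Step 4: Probability = 1/2

1/2


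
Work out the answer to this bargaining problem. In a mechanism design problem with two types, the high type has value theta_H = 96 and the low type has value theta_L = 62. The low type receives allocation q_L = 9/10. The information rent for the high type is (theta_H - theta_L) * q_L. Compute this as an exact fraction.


Step 1: theta_H - theta_L = 96 - 62 = 34
Step 2: Information rent = (theta_H - theta_L) * q_L
Step 3: = 34 * 9/10
Step 4: = 153/5

153/5


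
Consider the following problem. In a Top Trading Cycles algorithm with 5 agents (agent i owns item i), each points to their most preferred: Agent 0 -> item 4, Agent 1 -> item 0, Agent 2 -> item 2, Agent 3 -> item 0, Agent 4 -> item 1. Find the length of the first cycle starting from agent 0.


Step 1: Trace the pointer graph from agent 0: 0 -> 4 -> 1 -> 0
Step 2: A cycle is detected when we revisit agent 0
Step 3: The cycle is: 0 -> 4 -> 1 -> 0
Step 4: Cycle length = 3

3


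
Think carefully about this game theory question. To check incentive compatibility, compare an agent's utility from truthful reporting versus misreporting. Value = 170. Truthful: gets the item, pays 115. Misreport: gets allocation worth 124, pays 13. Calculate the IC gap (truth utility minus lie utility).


Step 1: U(truth) = value - payment = 170 - 115 = 55
Step 2: U(lie) = allocation - payment = 124 - 13 = 111
Step 3: IC gap = 55 - 111 = -56

-56


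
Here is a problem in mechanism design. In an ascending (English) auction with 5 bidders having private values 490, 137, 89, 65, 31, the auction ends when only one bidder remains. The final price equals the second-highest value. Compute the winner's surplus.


Step 1: Identify the highest value: 490
Step 2: Identify the second-highest value: 137
Step 3: The final price = second-highest value = 137
Step 4: Surplus = 490 - 137 = 353

353


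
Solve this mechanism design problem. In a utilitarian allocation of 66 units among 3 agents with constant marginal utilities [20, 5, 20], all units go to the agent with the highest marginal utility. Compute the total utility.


Step 1: The marginal utilities are [20, 5, 20]
Step 2: The highest marginal utility is 20
Step 3: All 66 units go to that agent
Step 4: Total utility = 20 * 66 = 1320

1320


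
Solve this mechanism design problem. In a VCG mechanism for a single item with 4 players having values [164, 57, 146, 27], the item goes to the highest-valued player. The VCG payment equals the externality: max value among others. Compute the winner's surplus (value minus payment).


Step 1: The winner is the agent with the highest value: agent 0 with value 164
Step 2: Values of other agents: [57, 146, 27]
Step 3: VCG payment = max of others' values = 146
Step 4: Surplus = 164 - 146 = 18

18


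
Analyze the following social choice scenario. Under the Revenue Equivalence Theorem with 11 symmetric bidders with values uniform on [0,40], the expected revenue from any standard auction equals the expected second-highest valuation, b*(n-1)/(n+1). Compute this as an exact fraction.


Step 1: By Revenue Equivalence, expected revenue = b*(n-1)/(n+1)
Step 2: Substituting n = 11, b = 40
Step 3: Revenue = 40*(11-1)/(11+1) = 40*10/12
Step 4: Revenue = 400/12 = 100/3

100/3


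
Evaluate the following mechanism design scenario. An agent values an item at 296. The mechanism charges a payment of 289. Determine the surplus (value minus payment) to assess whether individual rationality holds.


Step 1: Surplus = value - payment = 296 - 289 = 7
Step 2: IR is satisfied (surplus >= 0)

7


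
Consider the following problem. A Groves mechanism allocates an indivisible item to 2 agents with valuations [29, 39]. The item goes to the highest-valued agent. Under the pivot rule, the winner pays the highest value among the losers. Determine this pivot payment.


Step 1: The efficient winner is agent 1 with value 39
Step 2: Other agents' values: [29]
Step 3: Pivot payment = max(others) = 29
Step 4: The winner pays 29

29


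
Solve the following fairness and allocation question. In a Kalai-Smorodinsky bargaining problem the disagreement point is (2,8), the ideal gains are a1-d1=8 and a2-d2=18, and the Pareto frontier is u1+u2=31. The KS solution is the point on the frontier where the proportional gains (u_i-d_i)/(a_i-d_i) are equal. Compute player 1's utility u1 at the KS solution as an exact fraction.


Step 1: At the KS point, (u1-d1)/r1 = (u2-d2)/r2 = t and u1+u2 = 31
Step 2: u1 = d1 + r1*t and u2 = d2 + r2*t, so (d1 + r1*t) + (d2 + r2*t) = 31
Step 3: t = (31 - 2 - 8)/(8 + 18) = 21/26
Step 4: u1 = d1 + r1*t = 2 + 8 * 21/26 = 110/13
Step 5: (Check: u2 = d2 + r2*t = 293/13; u1+u2 = 110/13 + 293/13 = 31, on the frontier.)

110/13


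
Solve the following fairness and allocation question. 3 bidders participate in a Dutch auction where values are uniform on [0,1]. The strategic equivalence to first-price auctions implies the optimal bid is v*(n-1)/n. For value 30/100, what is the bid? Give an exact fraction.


Step 1: Dutch auctions are strategically equivalent to first-price auctions
Step 2: The equilibrium bid is b(v) = v*(n-1)/n
Step 3: b = 3/10 * 2/3
Step 4: b = 1/5

1/5


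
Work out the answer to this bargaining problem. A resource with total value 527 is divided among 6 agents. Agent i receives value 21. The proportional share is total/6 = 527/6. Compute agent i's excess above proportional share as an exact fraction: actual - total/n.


Step 1: Proportional share = 527/6
Step 2: Agent's actual allocation = 21
Step 3: Excess = 21 - 527/6 = -401/6

-401/6


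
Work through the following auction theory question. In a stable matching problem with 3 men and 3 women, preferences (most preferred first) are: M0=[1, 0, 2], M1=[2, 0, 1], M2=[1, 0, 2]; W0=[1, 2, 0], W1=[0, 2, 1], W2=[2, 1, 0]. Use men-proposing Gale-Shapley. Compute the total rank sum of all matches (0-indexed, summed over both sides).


Step 1: Run Gale-Shapley (men propose, women hold best offer):
  M0 proposes to W1; she accepts
  M1 proposes to W2; she accepts
  M2 proposes to W1; rejected
  M2 proposes to W0; she accepts
Step 2: Final matching: W0-M2, W1-M0, W2-M1
Step 3: 0-indexed ranks (man's rank of his match, then woman's): 1 + 1 + 0 + 0 + 0 + 1
Step 4: Total rank sum = 3

3


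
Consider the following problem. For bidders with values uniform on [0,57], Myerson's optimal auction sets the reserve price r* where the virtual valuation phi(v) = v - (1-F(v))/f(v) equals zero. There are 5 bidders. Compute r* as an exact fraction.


Step 1: For U[0,57], F(v) = v/57 and f(v) = 1/57
Step 2: phi(v) = v - (1 - v/57)/(1/57) = v - (57 - v) = 2v - 57
Step 3: Set phi(r*) = 0: 2r* - 57 = 0
Step 4: r* = 57/2 (the number of bidders n = 5 does not enter)

57/2


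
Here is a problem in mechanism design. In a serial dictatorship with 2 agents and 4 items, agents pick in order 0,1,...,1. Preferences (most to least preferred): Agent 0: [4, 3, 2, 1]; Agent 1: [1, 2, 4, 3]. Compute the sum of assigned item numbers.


Step 1: Agent 0 picks item 4
Step 2: Agent 1 picks item 1
Step 3: Sum = 4 + 1 = 5

5


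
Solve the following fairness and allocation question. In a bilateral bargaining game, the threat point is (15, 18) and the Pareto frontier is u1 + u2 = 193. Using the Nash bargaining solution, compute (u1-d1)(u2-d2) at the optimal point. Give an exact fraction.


Step 1: The Nash solution splits surplus symmetrically above the disagreement point
Step 2: u1 = (total + d1 - d2)/2 = (193 + 15 - 18)/2 = 95
Step 3: u2 = (total - d1 + d2)/2 = (193 - 15 + 18)/2 = 98
Step 4: Nash product = (95 - 15) * (98 - 18)
Step 5: = 80 * 80 = 6400

6400


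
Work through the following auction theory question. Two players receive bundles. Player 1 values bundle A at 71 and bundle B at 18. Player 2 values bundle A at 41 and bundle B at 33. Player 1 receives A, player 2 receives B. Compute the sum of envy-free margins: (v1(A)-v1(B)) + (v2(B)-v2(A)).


Step 1: Player 1's margin = v1(A) - v1(B) = 71 - 18 = 53
Step 2: Player 2's margin = v2(B) - v2(A) = 33 - 41 = -8
Step 3: Total margin = 53 + -8 = 45

45


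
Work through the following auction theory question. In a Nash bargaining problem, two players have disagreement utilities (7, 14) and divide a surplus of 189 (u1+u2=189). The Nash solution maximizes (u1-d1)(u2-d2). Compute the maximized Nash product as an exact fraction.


Step 1: The Nash solution splits surplus symmetrically above the disagreement point
Step 2: u1 = (total + d1 - d2)/2 = (189 + 7 - 14)/2 = 91
Step 3: u2 = (total - d1 + d2)/2 = (189 - 7 + 14)/2 = 98
Step 4: Nash product = (91 - 7) * (98 - 14)
Step 5: = 84 * 84 = 7056

7056


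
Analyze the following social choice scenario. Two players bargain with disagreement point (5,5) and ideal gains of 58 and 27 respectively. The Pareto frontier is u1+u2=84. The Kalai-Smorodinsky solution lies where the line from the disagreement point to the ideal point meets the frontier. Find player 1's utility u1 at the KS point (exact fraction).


Step 1: At the KS point, (u1-d1)/r1 = (u2-d2)/r2 = t and u1+u2 = 84
Step 2: u1 = d1 + r1*t and u2 = d2 + r2*t, so (d1 + r1*t) + (d2 + r2*t) = 84
Step 3: t = (84 - 5 - 5)/(58 + 27) = 74/85
Step 4: u1 = d1 + r1*t = 5 + 58 * 74/85 = 4717/85
Step 5: (Check: u2 = d2 + r2*t = 2423/85; u1+u2 = 4717/85 + 2423/85 = 84, on the frontier.)

4717/85


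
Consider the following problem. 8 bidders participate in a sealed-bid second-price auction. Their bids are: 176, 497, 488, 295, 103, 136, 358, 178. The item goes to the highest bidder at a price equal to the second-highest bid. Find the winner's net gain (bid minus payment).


Step 1: Sort bids in descending order: 497, 488, 358, 295, 178, 176, 136, 103
Step 2: The winning bid is the highest: 497
Step 3: The payment equals the second-highest bid: 488
Step 4: Surplus = winner's bid - payment = 497 - 488 = 9

9


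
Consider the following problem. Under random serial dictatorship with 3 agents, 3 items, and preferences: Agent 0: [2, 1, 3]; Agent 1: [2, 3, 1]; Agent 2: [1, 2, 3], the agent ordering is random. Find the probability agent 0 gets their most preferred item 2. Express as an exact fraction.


Step 1: Agent 0 wants item 2
Step 2: There are 6 possible orderings of agents
Step 3: In 3 orderings, agent 0 gets item 2
Step 4: Probability = 3/6 = 1/2

1/2


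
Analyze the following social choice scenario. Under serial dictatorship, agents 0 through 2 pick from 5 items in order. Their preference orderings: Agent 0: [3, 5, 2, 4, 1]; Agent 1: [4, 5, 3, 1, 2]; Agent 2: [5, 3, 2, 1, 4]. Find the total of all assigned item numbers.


Step 1: Agent 0 picks item 3
Step 2: Agent 1 picks item 4
Step 3: Agent 2 picks item 5
Step 4: Sum = 3 + 4 + 5 = 12

12


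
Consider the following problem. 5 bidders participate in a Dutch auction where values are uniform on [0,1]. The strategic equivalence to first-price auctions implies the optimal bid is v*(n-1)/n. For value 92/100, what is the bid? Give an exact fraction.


Step 1: Dutch auctions are strategically equivalent to first-price auctions
Step 2: The equilibrium bid is b(v) = v*(n-1)/n
Step 3: b = 23/25 * 4/5
Step 4: b = 92/125

92/125


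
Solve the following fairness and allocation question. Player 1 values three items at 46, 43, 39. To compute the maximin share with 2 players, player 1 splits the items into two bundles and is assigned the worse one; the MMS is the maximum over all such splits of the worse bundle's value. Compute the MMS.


Step 1: Item values = 46, 43, 39
Step 2: Enumerate all 2-bundle partitions and take the smaller bundle:
  Partition 1: {46} vs {43,39} -> bundles 46, 82; min = 46
  Partition 2: {43} vs {46,39} -> bundles 43, 85; min = 43
  Partition 3: {39} vs {46,43} -> bundles 39, 89; min = 39
Step 3: MMS = max(46, 43, 39) = 46

46


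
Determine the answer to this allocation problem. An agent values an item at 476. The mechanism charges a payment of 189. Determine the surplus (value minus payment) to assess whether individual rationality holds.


Step 1: Surplus = value - payment = 476 - 189 = 287
Step 2: IR is satisfied (surplus >= 0)

287


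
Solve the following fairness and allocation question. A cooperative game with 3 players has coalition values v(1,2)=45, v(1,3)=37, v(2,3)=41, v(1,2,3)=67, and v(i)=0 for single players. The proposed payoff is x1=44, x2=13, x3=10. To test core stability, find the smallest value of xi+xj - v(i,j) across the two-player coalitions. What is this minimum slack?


Step 1: Slack for coalition (1,2): x1+x2 - v12 = 57 - 45 = 12
Step 2: Slack for coalition (1,3): x1+x3 - v13 = 54 - 37 = 17
Step 3: Slack for coalition (2,3): x2+x3 - v23 = 23 - 41 = -18
Step 4: Minimum slack = min(12, 17, -18) = -18, attained by (2,3); coalition (2,3) can block (slack < 0), so the allocation is not in the core

-18


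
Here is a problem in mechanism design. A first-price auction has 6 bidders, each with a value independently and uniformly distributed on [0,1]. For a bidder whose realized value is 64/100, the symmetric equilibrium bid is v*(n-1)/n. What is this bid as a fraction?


Step 1: The symmetric BNE bidding function is b(v) = v * (n-1) / n
Step 2: Substitute v = 16/25 and n = 6
Step 3: b = 16/25 * 5/6
Step 4: b = 8/15

8/15


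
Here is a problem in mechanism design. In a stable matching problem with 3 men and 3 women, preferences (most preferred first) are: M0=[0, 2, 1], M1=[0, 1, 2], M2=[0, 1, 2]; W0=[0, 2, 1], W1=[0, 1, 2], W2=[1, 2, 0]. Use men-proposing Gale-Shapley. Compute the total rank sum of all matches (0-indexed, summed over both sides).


Step 1: Run Gale-Shapley (men propose, women hold best offer):
  M0 proposes to W0; she accepts
  M1 proposes to W0; rejected
  M1 proposes to W1; she accepts
  M2 proposes to W0; rejected
  M2 proposes to W1; rejected
  M2 proposes to W2; she accepts
Step 2: Final matching: W0-M0, W1-M1, W2-M2
Step 3: 0-indexed ranks (man's rank of his match, then woman's): 0 + 0 + 1 + 1 + 2 + 1
Step 4: Total rank sum = 5

5


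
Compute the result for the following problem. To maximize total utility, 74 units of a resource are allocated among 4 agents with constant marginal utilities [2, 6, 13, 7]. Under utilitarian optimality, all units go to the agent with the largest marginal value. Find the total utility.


Step 1: The marginal utilities are [2, 6, 13, 7]
Step 2: The highest marginal utility is 13
Step 3: All 74 units go to that agent
Step 4: Total utility = 13 * 74 = 962

962


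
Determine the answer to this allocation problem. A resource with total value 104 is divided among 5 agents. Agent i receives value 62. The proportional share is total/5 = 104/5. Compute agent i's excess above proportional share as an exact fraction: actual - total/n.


Step 1: Proportional share = 104/5
Step 2: Agent's actual allocation = 62
Step 3: Excess = 62 - 104/5 = 206/5

206/5


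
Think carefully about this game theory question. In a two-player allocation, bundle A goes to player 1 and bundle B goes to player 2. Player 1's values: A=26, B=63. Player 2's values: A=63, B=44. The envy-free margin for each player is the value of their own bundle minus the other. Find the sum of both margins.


Step 1: Player 1's margin = v1(A) - v1(B) = 26 - 63 = -37
Step 2: Player 2's margin = v2(B) - v2(A) = 44 - 63 = -19
Step 3: Total margin = -37 + -19 = -56

-56


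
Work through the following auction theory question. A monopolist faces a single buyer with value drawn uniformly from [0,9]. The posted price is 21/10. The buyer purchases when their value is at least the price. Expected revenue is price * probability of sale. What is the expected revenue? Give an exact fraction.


Step 1: Posted price r = 21/10, value support [0,9]
Step 2: P(v >= r) = (9 - 21/10)/9 = 23/30
Step 3: Expected revenue = r * P(v >= r) = 21/10 * 23/30
Step 4: Revenue = 161/100

161/100


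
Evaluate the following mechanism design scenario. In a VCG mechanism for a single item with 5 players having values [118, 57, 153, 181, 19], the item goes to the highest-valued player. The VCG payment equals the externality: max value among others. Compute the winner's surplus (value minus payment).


Step 1: The winner is the agent with the highest value: agent 3 with value 181
Step 2: Values of other agents: [118, 57, 153, 19]
Step 3: VCG payment = max of others' values = 153
Step 4: Surplus = 181 - 153 = 28

28


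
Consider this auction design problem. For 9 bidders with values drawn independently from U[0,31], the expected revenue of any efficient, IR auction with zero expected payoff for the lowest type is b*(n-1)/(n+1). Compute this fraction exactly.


Step 1: By Revenue Equivalence, expected revenue = b*(n-1)/(n+1)
Step 2: Substituting n = 9, b = 31
Step 3: Revenue = 31*(9-1)/(9+1) = 31*8/10
Step 4: Revenue = 248/10 = 124/5

124/5


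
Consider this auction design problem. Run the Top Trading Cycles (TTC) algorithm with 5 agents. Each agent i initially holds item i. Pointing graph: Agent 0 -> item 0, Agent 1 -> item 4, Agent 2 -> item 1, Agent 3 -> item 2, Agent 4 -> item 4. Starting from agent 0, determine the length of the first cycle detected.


Step 1: Trace the pointer graph from agent 0: 0 -> 0
Step 2: A cycle is detected when we revisit agent 0
Step 3: The cycle is: 0 -> 0
Step 4: Cycle length = 1

1


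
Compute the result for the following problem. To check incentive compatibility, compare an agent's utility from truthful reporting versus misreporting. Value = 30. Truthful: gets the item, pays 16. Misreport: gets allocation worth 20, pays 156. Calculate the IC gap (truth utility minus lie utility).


Step 1: U(truth) = value - payment = 30 - 16 = 14
Step 2: U(lie) = allocation - payment = 20 - 156 = -136
Step 3: IC gap = 14 - (-136) = 150

150


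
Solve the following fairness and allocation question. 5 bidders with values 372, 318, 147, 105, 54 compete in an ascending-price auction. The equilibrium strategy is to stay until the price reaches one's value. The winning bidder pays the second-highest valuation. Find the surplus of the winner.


Step 1: Identify the highest value: 372
Step 2: Identify the second-highest value: 318
Step 3: The final price = second-highest value = 318
Step 4: Surplus = 372 - 318 = 54

54


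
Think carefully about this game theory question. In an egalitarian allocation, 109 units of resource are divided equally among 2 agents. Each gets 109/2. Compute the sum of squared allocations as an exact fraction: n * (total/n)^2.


Step 1: Each agent's share = 109/2
Step 2: Square of each share = (109/2)^2 = 11881/4
Step 3: Sum of squares = 2 * 11881/4 = 11881/2

11881/2


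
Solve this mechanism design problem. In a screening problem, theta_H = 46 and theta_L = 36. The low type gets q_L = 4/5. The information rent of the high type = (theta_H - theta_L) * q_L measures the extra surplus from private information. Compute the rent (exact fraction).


Step 1: theta_H - theta_L = 46 - 36 = 10
Step 2: Information rent = (theta_H - theta_L) * q_L
Step 3: = 10 * 4/5
Step 4: = 8

8


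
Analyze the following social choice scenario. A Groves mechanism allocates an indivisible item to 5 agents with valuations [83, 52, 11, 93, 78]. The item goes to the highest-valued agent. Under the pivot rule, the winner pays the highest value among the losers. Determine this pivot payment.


Step 1: The efficient winner is agent 3 with value 93
Step 2: Other agents' values: [83, 52, 11, 78]
Step 3: Pivot payment = max(others) = 83
Step 4: The winner pays 83

83


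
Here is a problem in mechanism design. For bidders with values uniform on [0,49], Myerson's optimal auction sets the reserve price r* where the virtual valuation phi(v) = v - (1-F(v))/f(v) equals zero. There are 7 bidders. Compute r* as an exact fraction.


Step 1: For U[0,49], F(v) = v/49 and f(v) = 1/49
Step 2: phi(v) = v - (1 - v/49)/(1/49) = v - (49 - v) = 2v - 49
Step 3: Set phi(r*) = 0: 2r* - 49 = 0
Step 4: r* = 49/2 (the number of bidders n = 7 does not enter)

49/2


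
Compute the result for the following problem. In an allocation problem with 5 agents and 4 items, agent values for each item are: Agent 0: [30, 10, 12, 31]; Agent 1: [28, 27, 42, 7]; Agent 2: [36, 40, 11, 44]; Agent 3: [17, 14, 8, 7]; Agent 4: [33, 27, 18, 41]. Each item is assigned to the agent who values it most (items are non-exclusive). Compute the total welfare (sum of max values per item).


Step 1: For each item, find the maximum value among all agents.
Step 2: Item 0 -> Agent 2 (value 36)
Step 3: Item 1 -> Agent 2 (value 40)
Step 4: Item 2 -> Agent 1 (value 42)
Step 5: Item 3 -> Agent 2 (value 44)
Step 6: Total welfare = 36 + 40 + 42 + 44 = 162

162


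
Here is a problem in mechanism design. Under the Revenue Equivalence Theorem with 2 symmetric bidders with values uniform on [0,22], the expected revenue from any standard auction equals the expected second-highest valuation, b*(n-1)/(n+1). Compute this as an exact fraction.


Step 1: By Revenue Equivalence, expected revenue = b*(n-1)/(n+1)
Step 2: Substituting n = 2, b = 22
Step 3: Revenue = 22*(2-1)/(2+1) = 22*1/3
Step 4: Revenue = 22/3

22/3


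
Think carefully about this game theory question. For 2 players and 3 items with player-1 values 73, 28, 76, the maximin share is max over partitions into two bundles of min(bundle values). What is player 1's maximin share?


Step 1: Item values = 73, 28, 76
Step 2: Enumerate all 2-bundle partitions and take the smaller bundle:
  Partition 1: {73} vs {28,76} -> bundles 73, 104; min = 73
  Partition 2: {28} vs {73,76} -> bundles 28, 149; min = 28
  Partition 3: {76} vs {73,28} -> bundles 76, 101; min = 76
Step 3: MMS = max(73, 28, 76) = 76

76


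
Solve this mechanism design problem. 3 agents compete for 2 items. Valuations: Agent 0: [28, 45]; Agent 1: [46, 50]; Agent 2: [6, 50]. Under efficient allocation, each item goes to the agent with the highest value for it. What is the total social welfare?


Step 1: For each item, find the maximum value among all agents.
Step 2: Item 0 -> Agent 1 (value 46)
Step 3: Item 1 -> Agent 1 (value 50)
Step 4: Total welfare = 46 + 50 = 96

96


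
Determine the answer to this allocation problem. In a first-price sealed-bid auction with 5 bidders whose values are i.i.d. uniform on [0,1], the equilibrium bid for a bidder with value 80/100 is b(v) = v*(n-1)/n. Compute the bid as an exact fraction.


Step 1: The symmetric BNE bidding function is b(v) = v * (n-1) / n
Step 2: Substitute v = 4/5 and n = 5
Step 3: b = 4/5 * 4/5
Step 4: b = 16/25

16/25


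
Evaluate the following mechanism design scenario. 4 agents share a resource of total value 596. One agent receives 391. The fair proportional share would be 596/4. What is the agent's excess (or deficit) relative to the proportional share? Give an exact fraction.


Step 1: Proportional share = 596/4 = 149
Step 2: Agent's actual allocation = 391
Step 3: Excess = 391 - 149 = 242

242


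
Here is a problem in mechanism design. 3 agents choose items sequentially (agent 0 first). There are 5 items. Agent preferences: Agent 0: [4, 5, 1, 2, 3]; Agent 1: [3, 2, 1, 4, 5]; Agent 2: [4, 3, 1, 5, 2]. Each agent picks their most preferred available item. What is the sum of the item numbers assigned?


Step 1: Agent 0 picks item 4
Step 2: Agent 1 picks item 3
Step 3: Agent 2 picks item 1
Step 4: Sum = 4 + 3 + 1 = 8

8


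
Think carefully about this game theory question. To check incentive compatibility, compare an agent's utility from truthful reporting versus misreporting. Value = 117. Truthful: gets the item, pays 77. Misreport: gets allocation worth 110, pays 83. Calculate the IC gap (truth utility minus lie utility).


Step 1: U(truth) = value - payment = 117 - 77 = 40
Step 2: U(lie) = allocation - payment = 110 - 83 = 27
Step 3: IC gap = 40 - 27 = 13

13


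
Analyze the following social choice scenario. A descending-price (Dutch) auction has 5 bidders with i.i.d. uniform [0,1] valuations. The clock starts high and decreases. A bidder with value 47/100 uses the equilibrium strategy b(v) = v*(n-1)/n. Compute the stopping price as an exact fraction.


Step 1: Dutch auctions are strategically equivalent to first-price auctions
Step 2: The equilibrium bid is b(v) = v*(n-1)/n
Step 3: b = 47/100 * 4/5
Step 4: b = 47/125

47/125


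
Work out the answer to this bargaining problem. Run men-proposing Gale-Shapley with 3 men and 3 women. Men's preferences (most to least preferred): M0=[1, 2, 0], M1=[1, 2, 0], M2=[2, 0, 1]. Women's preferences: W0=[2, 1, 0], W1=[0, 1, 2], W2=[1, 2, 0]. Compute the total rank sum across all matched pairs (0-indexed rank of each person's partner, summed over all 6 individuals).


Step 1: Run Gale-Shapley (men propose, women hold best offer):
  M0 proposes to W1; she accepts
  M1 proposes to W1; rejected
  M1 proposes to W2; she accepts
  M2 proposes to W2; rejected
  M2 proposes to W0; she accepts
Step 2: Final matching: W0-M2, W1-M0, W2-M1
Step 3: 0-indexed ranks (man's rank of his match, then woman's): 1 + 0 + 0 + 0 + 1 + 0
Step 4: Total rank sum = 2

2


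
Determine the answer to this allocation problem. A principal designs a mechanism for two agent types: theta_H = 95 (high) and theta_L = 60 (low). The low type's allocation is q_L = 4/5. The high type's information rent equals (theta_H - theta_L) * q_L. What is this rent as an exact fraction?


Step 1: theta_H - theta_L = 95 - 60 = 35
Step 2: Information rent = (theta_H - theta_L) * q_L
Step 3: = 35 * 4/5
Step 4: = 28

28


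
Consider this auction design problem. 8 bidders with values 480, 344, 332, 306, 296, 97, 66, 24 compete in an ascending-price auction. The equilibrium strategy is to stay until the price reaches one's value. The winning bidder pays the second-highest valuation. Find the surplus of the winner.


Step 1: Identify the highest value: 480
Step 2: Identify the second-highest value: 344
Step 3: The final price = second-highest value = 344
Step 4: Surplus = 480 - 344 = 136

136


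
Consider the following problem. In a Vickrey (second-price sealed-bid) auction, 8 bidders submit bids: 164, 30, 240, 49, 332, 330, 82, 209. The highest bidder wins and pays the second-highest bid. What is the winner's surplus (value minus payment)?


Step 1: Sort bids in descending order: 332, 330, 240, 209, 164, 82, 49, 30
Step 2: The winning bid is the highest: 332
Step 3: The payment equals the second-highest bid: 330
Step 4: Surplus = winner's bid - payment = 332 - 330 = 2

2


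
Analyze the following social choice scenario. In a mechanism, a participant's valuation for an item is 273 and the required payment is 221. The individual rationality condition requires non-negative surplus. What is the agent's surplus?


Step 1: Surplus = value - payment = 273 - 221 = 52
Step 2: IR is satisfied (surplus >= 0)

52


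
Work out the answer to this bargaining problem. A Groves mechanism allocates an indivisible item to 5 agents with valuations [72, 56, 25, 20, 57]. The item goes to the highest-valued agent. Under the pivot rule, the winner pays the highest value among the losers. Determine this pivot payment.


Step 1: The efficient winner is agent 0 with value 72
Step 2: Other agents' values: [56, 25, 20, 57]
Step 3: Pivot payment = max(others) = 57
Step 4: The winner pays 57

57


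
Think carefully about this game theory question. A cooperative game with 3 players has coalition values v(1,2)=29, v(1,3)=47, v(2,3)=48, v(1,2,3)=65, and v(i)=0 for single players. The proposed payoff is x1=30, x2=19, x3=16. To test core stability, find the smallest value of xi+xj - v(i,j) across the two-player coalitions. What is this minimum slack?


Step 1: Slack for coalition (1,2): x1+x2 - v12 = 49 - 29 = 20
Step 2: Slack for coalition (1,3): x1+x3 - v13 = 46 - 47 = -1
Step 3: Slack for coalition (2,3): x2+x3 - v23 = 35 - 48 = -13
Step 4: Minimum slack = min(20, -1, -13) = -13, attained by (2,3); coalition (2,3) can block (slack < 0), so the allocation is not in the core

-13


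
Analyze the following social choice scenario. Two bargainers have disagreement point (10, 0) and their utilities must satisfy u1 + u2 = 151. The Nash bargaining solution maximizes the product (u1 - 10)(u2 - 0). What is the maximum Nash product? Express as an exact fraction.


Step 1: The Nash solution splits surplus symmetrically above the disagreement point
Step 2: u1 = (total + d1 - d2)/2 = (151 + 10 - 0)/2 = 161/2
Step 3: u2 = (total - d1 + d2)/2 = (151 - 10 + 0)/2 = 141/2
Step 4: Nash product = (161/2 - 10) * (141/2 - 0)
Step 5: = 141/2 * 141/2 = 19881/4

19881/4


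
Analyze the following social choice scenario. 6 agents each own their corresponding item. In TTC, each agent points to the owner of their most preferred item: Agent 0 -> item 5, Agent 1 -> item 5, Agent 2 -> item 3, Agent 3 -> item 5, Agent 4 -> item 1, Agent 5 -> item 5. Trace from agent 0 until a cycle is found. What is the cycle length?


Step 1: Trace the pointer graph from agent 0: 0 -> 5 -> 5
Step 2: A cycle is detected when we revisit agent 5
Step 3: The cycle is: 5 -> 5
Step 4: Cycle length = 1

1


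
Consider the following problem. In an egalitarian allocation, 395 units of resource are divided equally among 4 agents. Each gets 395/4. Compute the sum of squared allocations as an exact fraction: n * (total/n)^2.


Step 1: Each agent's share = 395/4
Step 2: Square of each share = (395/4)^2 = 156025/16
Step 3: Sum of squares = 4 * 156025/16 = 156025/4

156025/4


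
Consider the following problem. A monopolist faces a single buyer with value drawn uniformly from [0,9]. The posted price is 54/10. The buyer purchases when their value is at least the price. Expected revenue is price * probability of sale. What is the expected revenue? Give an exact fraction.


Step 1: Posted price r = 27/5, value support [0,9]
Step 2: P(v >= r) = (9 - 27/5)/9 = 2/5
Step 3: Expected revenue = r * P(v >= r) = 27/5 * 2/5
Step 4: Revenue = 54/25

54/25


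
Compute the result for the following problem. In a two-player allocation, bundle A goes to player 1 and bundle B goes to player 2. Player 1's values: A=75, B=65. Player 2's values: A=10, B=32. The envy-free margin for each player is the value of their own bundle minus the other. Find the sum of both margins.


Step 1: Player 1's margin = v1(A) - v1(B) = 75 - 65 = 10
Step 2: Player 2's margin = v2(B) - v2(A) = 32 - 10 = 22
Step 3: Total margin = 10 + 22 = 32

32


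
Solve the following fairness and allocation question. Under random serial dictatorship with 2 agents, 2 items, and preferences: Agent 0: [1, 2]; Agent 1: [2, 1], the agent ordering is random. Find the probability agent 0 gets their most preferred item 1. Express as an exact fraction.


Step 1: Agent 0 wants item 1
Step 2: There are 2 possible orderings of agents
Step 3: In 2 orderings, agent 0 gets item 1
Step 4: Probability = 2/2 = 1

1
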